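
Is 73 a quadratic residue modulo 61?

yes

(73/61)
  = (12/61)    [73 ≡ 12 mod 61]
  = (3/61)    [61 ≡ 5 mod 8 ⇒ (2/61)^2 = +1]
  = (61/3)    [QR: 61 ≡ 1 mod 4, sign kept]
  = (1/3)    [61 ≡ 1 mod 3]
  = 1    [(1/3) = 1]
(73/61) = 1, and 61 is prime, so 73 is a quadratic residue mod 61.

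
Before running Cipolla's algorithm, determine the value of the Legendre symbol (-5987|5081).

-1

Reduce the numerator: -5987 ≡ 4175 (mod 5081), so (-5987|5081) = (4175|5081).
5081 ≡ 1 (mod 4), so quadratic reciprocity gives (4175|5081) = (5081|4175). Reduce: 5081 ≡ 906 (mod 4175). Now have (906|4175).
Factor out 2: 906 = 2·453. Since 4175 ≡ 7 (mod 8), (2|4175) = +1. Now have (453|4175).
453 ≡ 1 (mod 4), so quadratic reciprocity gives (453|4175) = (4175|453). Reduce: 4175 ≡ 98 (mod 453). Now have (98|453).
Factor out 2: 98 = 2·49. Since 453 ≡ 5 (mod 8), (2|453) = -1. Now have -(49|453).
49 ≡ 1 (mod 4), so quadratic reciprocity gives (49|453) = (453|49). Reduce: 453 ≡ 12 (mod 49). Now have -(12|49).
Factor out 2: 12 = 2^2·3. Since 49 ≡ 1 (mod 8), (2|49) = +1, and (2|49)^2 = +1. Now have -(3|49).
49 ≡ 1 (mod 4), so quadratic reciprocity gives (3|49) = (49|3). Reduce: 49 ≡ 1 (mod 3). Now have -(1|3).
(1|3) = 1. Collecting the sign factors: -1.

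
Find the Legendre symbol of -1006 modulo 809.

-1

(-1006 / 809)
  = (612 / 809)    [-1006 ≡ 612 mod 809]
  = (153 / 809)    [809 ≡ 1 mod 8 ⇒ (2 / 809)^2 = +1]
  = (809 / 153)    [QR: 153 ≡ 1 mod 4, sign kept]
  = (44 / 153)    [809 ≡ 44 mod 153]
  = (11 / 153)    [153 ≡ 1 mod 8 ⇒ (2 / 153)^2 = +1]
  = (153 / 11)    [QR: 153 ≡ 1 mod 4, sign kept]
  = (10 / 11)    [153 ≡ 10 mod 11]
  = -(5 / 11)    [11 ≡ 3 mod 8 ⇒ (2 / 11) = -1]
  = -(11 / 5)    [QR: 5 ≡ 1 mod 4, sign kept]
  = -(1 / 5)    [11 ≡ 1 mod 5]
  = -1    [(1 / 5) = 1]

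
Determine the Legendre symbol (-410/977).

1

(-410/977)
  = (567/977)    [-410 ≡ 567 mod 977]
  = (977/567)    [QR: 977 ≡ 1 mod 4, sign kept]
  = (410/567)    [977 ≡ 410 mod 567]
  = (205/567)    [567 ≡ 7 mod 8 ⇒ (2/567) = +1]
  = (567/205)    [QR: 205 ≡ 1 mod 4, sign kept]
  = (157/205)    [567 ≡ 157 mod 205]
  = (205/157)    [QR: 157 ≡ 1 mod 4, sign kept]
  = (48/157)    [205 ≡ 48 mod 157]
  = (3/157)    [157 ≡ 5 mod 8 ⇒ (2/157)^4 = +1]
  = (157/3)    [QR: 157 ≡ 1 mod 4, sign kept]
  = (1/3)    [157 ≡ 1 mod 3]
  = 1    [(1/3) = 1]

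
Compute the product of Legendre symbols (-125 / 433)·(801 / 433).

1

By multiplicativity, (-125·801 / 433) = (-125 / 433)·(801 / 433).
First factor (-125 / 433):
Pull out -1: (-125 / 433) = (-1 / 433)·(125 / 433). Since 433 ≡ 1 (mod 4), (-1 / 433) = +1. Now have (125 / 433).
125 ≡ 1 (mod 4), so quadratic reciprocity gives (125 / 433) = (433 / 125). Reduce: 433 ≡ 58 (mod 125). Now have (58 / 125).
Factor out 2: 58 = 2·29. Since 125 ≡ 5 (mod 8), (2 / 125) = -1. Now have -(29 / 125).
29 ≡ 1 (mod 4), so quadratic reciprocity gives (29 / 125) = (125 / 29). Reduce: 125 ≡ 9 (mod 29). Now have -(9 / 29).
9 ≡ 1 (mod 4), so quadratic reciprocity gives (9 / 29) = (29 / 9). Reduce: 29 ≡ 2 (mod 9). Now have -(2 / 9).
Factor out 2: 2 = 2. Since 9 ≡ 1 (mod 8), (2 / 9) = +1. Now have -(1 / 9).
(1 / 9) = 1. Collecting the sign factors: -1.
Second factor (801 / 433):
Reduce the numerator: 801 ≡ 368 (mod 433), so (801 / 433) = (368 / 433).
Factor out 2: 368 = 2^4·23. Since 433 ≡ 1 (mod 8), (2 / 433) = +1, and (2 / 433)^4 = +1. Now have (23 / 433).
433 ≡ 1 (mod 4), so quadratic reciprocity gives (23 / 433) = (433 / 23). Reduce: 433 ≡ 19 (mod 23). Now have (19 / 23).
Both 19 ≡ 3 and 23 ≡ 3 (mod 4), so reciprocity gives (19 / 23) = -(23 / 19). Reduce: 23 ≡ 4 (mod 19). Now have -(4 / 19).
Factor out 2: 4 = 2^2. Since 19 ≡ 3 (mod 8), (2 / 19) = -1, and (2 / 19)^2 = +1. Now have -(1 / 19).
(1 / 19) = 1. Collecting the sign factors: -1.
Product: (-1)·(-1) = 1.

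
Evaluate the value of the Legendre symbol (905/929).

(905/929)
  = (929/905)    [QR: 905 ≡ 1 mod 4, sign kept]
  = (24/905)    [929 ≡ 24 mod 905]
  = (3/905)    [905 ≡ 1 mod 8 ⇒ (2/905)^3 = +1]
  = (905/3)    [QR: 905 ≡ 1 mod 4, sign kept]
  = (2/3)    [905 ≡ 2 mod 3]
  = -(1/3)    [3 ≡ 3 mod 8 ⇒ (2/3) = -1]
  = -1    [(1/3) = 1]

-1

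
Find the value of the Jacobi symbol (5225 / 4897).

1

(5225 / 4897)
  = (328 / 4897)    [5225 ≡ 328 mod 4897]
  = (41 / 4897)    [4897 ≡ 1 mod 8 ⇒ (2 / 4897)^3 = +1]
  = (4897 / 41)    [QR: 41 ≡ 1 mod 4, sign kept]
  = (18 / 41)    [4897 ≡ 18 mod 41]
  = (9 / 41)    [41 ≡ 1 mod 8 ⇒ (2 / 41) = +1]
  = (41 / 9)    [QR: 9 ≡ 1 mod 4, sign kept]
  = (5 / 9)    [41 ≡ 5 mod 9]
  = (9 / 5)    [QR: 5 ≡ 1 mod 4, sign kept]
  = (4 / 5)    [9 ≡ 4 mod 5]
  = (1 / 5)    [5 ≡ 5 mod 8 ⇒ (2 / 5)^2 = +1]
  = 1    [(1 / 5) = 1]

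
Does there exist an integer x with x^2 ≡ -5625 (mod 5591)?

Pull out -1: (-5625|5591) = (-1|5591)·(5625|5591). Since 5591 ≡ 3 (mod 4), (-1|5591) = -1. Now have -(5625|5591).
Reduce the numerator: 5625 ≡ 34 (mod 5591), so (5625|5591) = (34|5591).
Factor out 2: 34 = 2·17. Since 5591 ≡ 7 (mod 8), (2|5591) = +1. Now have -(17|5591).
17 ≡ 1 (mod 4), so quadratic reciprocity gives (17|5591) = (5591|17). Reduce: 5591 ≡ 15 (mod 17). Now have -(15|17).
17 ≡ 1 (mod 4), so quadratic reciprocity gives (15|17) = (17|15). Reduce: 17 ≡ 2 (mod 15). Now have -(2|15).
Factor out 2: 2 = 2. Since 15 ≡ 7 (mod 8), (2|15) = +1. Now have -(1|15).
(1|15) = 1. Collecting the sign factors: -1.
(-5625|5591) = -1, and 5591 is prime, so -5625 is not a quadratic residue mod 5591.

no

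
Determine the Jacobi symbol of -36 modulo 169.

Reduce the numerator: -36 ≡ 133 (mod 169), so (-36/169) = (133/169).
133 ≡ 1 (mod 4), so quadratic reciprocity gives (133/169) = (169/133). Reduce: 169 ≡ 36 (mod 133). Now have (36/133).
Factor out 2: 36 = 2^2·9. Since 133 ≡ 5 (mod 8), (2/133) = -1, and (2/133)^2 = +1. Now have (9/133).
9 ≡ 1 (mod 4), so quadratic reciprocity gives (9/133) = (133/9). Reduce: 133 ≡ 7 (mod 9). Now have (7/9).
9 ≡ 1 (mod 4), so quadratic reciprocity gives (7/9) = (9/7). Reduce: 9 ≡ 2 (mod 7). Now have (2/7).
Factor out 2: 2 = 2. Since 7 ≡ 7 (mod 8), (2/7) = +1. Now have (1/7).
(1/7) = 1. Collecting the sign factors: 1.

1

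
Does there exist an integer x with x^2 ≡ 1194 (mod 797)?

Reduce the numerator: 1194 ≡ 397 (mod 797), so (1194/797) = (397/797).
397 ≡ 1 (mod 4), so quadratic reciprocity gives (397/797) = (797/397). Reduce: 797 ≡ 3 (mod 397). Now have (3/397).
397 ≡ 1 (mod 4), so quadratic reciprocity gives (3/397) = (397/3). Reduce: 397 ≡ 1 (mod 3). Now have (1/3).
(1/3) = 1. Collecting the sign factors: 1.
(1194/797) = 1, and 797 is prime, so 1194 is a quadratic residue mod 797.

yes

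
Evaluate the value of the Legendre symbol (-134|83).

(-134|83)
  = (32|83)    [-134 ≡ 32 mod 83]
  = -(1|83)    [83 ≡ 3 mod 8 ⇒ (2|83)^5 = -1]
  = -1    [(1|83) = 1]

-1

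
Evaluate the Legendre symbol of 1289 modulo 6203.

(1289|6203)
  = (6203|1289)    [QR: 1289 ≡ 1 mod 4, sign kept]
  = (1047|1289)    [6203 ≡ 1047 mod 1289]
  = (1289|1047)    [QR: 1289 ≡ 1 mod 4, sign kept]
  = (242|1047)    [1289 ≡ 242 mod 1047]
  = (121|1047)    [1047 ≡ 7 mod 8 ⇒ (2|1047) = +1]
  = (1047|121)    [QR: 121 ≡ 1 mod 4, sign kept]
  = (79|121)    [1047 ≡ 79 mod 121]
  = (121|79)    [QR: 121 ≡ 1 mod 4, sign kept]
  = (42|79)    [121 ≡ 42 mod 79]
  = (21|79)    [79 ≡ 7 mod 8 ⇒ (2|79) = +1]
  = (79|21)    [QR: 21 ≡ 1 mod 4, sign kept]
  = (16|21)    [79 ≡ 16 mod 21]
  = (1|21)    [21 ≡ 5 mod 8 ⇒ (2|21)^4 = +1]
  = 1    [(1|21) = 1]

1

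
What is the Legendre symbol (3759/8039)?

Both 3759 ≡ 3 and 8039 ≡ 3 (mod 4), so reciprocity gives (3759/8039) = -(8039/3759). Reduce: 8039 ≡ 521 (mod 3759). Now have -(521/3759).
521 ≡ 1 (mod 4), so quadratic reciprocity gives (521/3759) = (3759/521). Reduce: 3759 ≡ 112 (mod 521). Now have -(112/521).
Factor out 2: 112 = 2^4·7. Since 521 ≡ 1 (mod 8), (2/521) = +1, and (2/521)^4 = +1. Now have -(7/521).
521 ≡ 1 (mod 4), so quadratic reciprocity gives (7/521) = (521/7). Reduce: 521 ≡ 3 (mod 7). Now have -(3/7).
Both 3 ≡ 3 and 7 ≡ 3 (mod 4), so reciprocity gives (3/7) = -(7/3). Reduce: 7 ≡ 1 (mod 3). Now have (1/3).
(1/3) = 1. Collecting the sign factors: 1.

1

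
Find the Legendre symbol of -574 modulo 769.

(-574|769)
  = (195|769)    [-574 ≡ 195 mod 769]
  = (769|195)    [QR: 769 ≡ 1 mod 4, sign kept]
  = (184|195)    [769 ≡ 184 mod 195]
  = -(23|195)    [195 ≡ 3 mod 8 ⇒ (2|195)^3 = -1]
  = (195|23)    [QR: both ≡ 3 mod 4, sign flips]
  = (11|23)    [195 ≡ 11 mod 23]
  = -(23|11)    [QR: both ≡ 3 mod 4, sign flips]
  = -(1|11)    [23 ≡ 1 mod 11]
  = -1    [(1|11) = 1]

-1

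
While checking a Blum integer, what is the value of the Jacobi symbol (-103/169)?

(-103/169)
  = (66/169)    [-103 ≡ 66 mod 169]
  = (33/169)    [169 ≡ 1 mod 8 ⇒ (2/169) = +1]
  = (169/33)    [QR: 33 ≡ 1 mod 4, sign kept]
  = (4/33)    [169 ≡ 4 mod 33]
  = (1/33)    [33 ≡ 1 mod 8 ⇒ (2/33)^2 = +1]
  = 1    [(1/33) = 1]

1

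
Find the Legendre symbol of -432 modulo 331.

1

Pull out -1: (-432/331) = (-1/331)·(432/331). Since 331 ≡ 3 (mod 4), (-1/331) = -1. Now have -(432/331).
Reduce the numerator: 432 ≡ 101 (mod 331), so (432/331) = (101/331).
101 ≡ 1 (mod 4), so quadratic reciprocity gives (101/331) = (331/101). Reduce: 331 ≡ 28 (mod 101). Now have -(28/101).
Factor out 2: 28 = 2^2·7. Since 101 ≡ 5 (mod 8), (2/101) = -1, and (2/101)^2 = +1. Now have -(7/101).
101 ≡ 1 (mod 4), so quadratic reciprocity gives (7/101) = (101/7). Reduce: 101 ≡ 3 (mod 7). Now have -(3/7).
Both 3 ≡ 3 and 7 ≡ 3 (mod 4), so reciprocity gives (3/7) = -(7/3). Reduce: 7 ≡ 1 (mod 3). Now have (1/3).
(1/3) = 1. Collecting the sign factors: 1.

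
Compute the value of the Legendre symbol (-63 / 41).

(-63 / 41)
  = (19 / 41)    [-63 ≡ 19 mod 41]
  = (41 / 19)    [QR: 41 ≡ 1 mod 4, sign kept]
  = (3 / 19)    [41 ≡ 3 mod 19]
  = -(19 / 3)    [QR: both ≡ 3 mod 4, sign flips]
  = -(1 / 3)    [19 ≡ 1 mod 3]
  = -1    [(1 / 3) = 1]

-1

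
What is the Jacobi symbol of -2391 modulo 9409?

1

(-2391|9409)
  = (2391|9409)    [9409 ≡ 1 mod 4 ⇒ (-1|9409) = +1]
  = (9409|2391)    [QR: 9409 ≡ 1 mod 4, sign kept]
  = (2236|2391)    [9409 ≡ 2236 mod 2391]
  = (559|2391)    [2391 ≡ 7 mod 8 ⇒ (2|2391)^2 = +1]
  = -(2391|559)    [QR: both ≡ 3 mod 4, sign flips]
  = -(155|559)    [2391 ≡ 155 mod 559]
  = (559|155)    [QR: both ≡ 3 mod 4, sign flips]
  = (94|155)    [559 ≡ 94 mod 155]
  = -(47|155)    [155 ≡ 3 mod 8 ⇒ (2|155) = -1]
  = (155|47)    [QR: both ≡ 3 mod 4, sign flips]
  = (14|47)    [155 ≡ 14 mod 47]
  = (7|47)    [47 ≡ 7 mod 8 ⇒ (2|47) = +1]
  = -(47|7)    [QR: both ≡ 3 mod 4, sign flips]
  = -(5|7)    [47 ≡ 5 mod 7]
  = -(7|5)    [QR: 5 ≡ 1 mod 4, sign kept]
  = -(2|5)    [7 ≡ 2 mod 5]
  = (1|5)    [5 ≡ 5 mod 8 ⇒ (2|5) = -1]
  = 1    [(1|5) = 1]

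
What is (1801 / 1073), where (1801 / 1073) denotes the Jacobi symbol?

-1

Reduce the numerator: 1801 ≡ 728 (mod 1073), so (1801 / 1073) = (728 / 1073).
Factor out 2: 728 = 2^3·91. Since 1073 ≡ 1 (mod 8), (2 / 1073) = +1, and (2 / 1073)^3 = +1. Now have (91 / 1073).
1073 ≡ 1 (mod 4), so quadratic reciprocity gives (91 / 1073) = (1073 / 91). Reduce: 1073 ≡ 72 (mod 91). Now have (72 / 91).
Factor out 2: 72 = 2^3·9. Since 91 ≡ 3 (mod 8), (2 / 91) = -1, and (2 / 91)^3 = -1. Now have -(9 / 91).
9 ≡ 1 (mod 4), so quadratic reciprocity gives (9 / 91) = (91 / 9). Reduce: 91 ≡ 1 (mod 9). Now have -(1 / 9).
(1 / 9) = 1. Collecting the sign factors: -1.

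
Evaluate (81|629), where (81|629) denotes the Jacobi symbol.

1

81 ≡ 1 (mod 4), so quadratic reciprocity gives (81|629) = (629|81). Reduce: 629 ≡ 62 (mod 81). Now have (62|81).
Factor out 2: 62 = 2·31. Since 81 ≡ 1 (mod 8), (2|81) = +1. Now have (31|81).
81 ≡ 1 (mod 4), so quadratic reciprocity gives (31|81) = (81|31). Reduce: 81 ≡ 19 (mod 31). Now have (19|31).
Both 19 ≡ 3 and 31 ≡ 3 (mod 4), so reciprocity gives (19|31) = -(31|19). Reduce: 31 ≡ 12 (mod 19). Now have -(12|19).
Factor out 2: 12 = 2^2·3. Since 19 ≡ 3 (mod 8), (2|19) = -1, and (2|19)^2 = +1. Now have -(3|19).
Both 3 ≡ 3 and 19 ≡ 3 (mod 4), so reciprocity gives (3|19) = -(19|3). Reduce: 19 ≡ 1 (mod 3). Now have (1|3).
(1|3) = 1. Collecting the sign factors: 1.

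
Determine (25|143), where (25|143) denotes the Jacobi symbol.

(25|143)
  = (143|25)    [QR: 25 ≡ 1 mod 4, sign kept]
  = (18|25)    [143 ≡ 18 mod 25]
  = (9|25)    [25 ≡ 1 mod 8 ⇒ (2|25) = +1]
  = (25|9)    [QR: 9 ≡ 1 mod 4, sign kept]
  = (7|9)    [25 ≡ 7 mod 9]
  = (9|7)    [QR: 9 ≡ 1 mod 4, sign kept]
  = (2|7)    [9 ≡ 2 mod 7]
  = (1|7)    [7 ≡ 7 mod 8 ⇒ (2|7) = +1]
  = 1    [(1|7) = 1]

1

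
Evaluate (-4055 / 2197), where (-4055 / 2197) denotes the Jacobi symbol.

1

Pull out -1: (-4055 / 2197) = (-1 / 2197)·(4055 / 2197). Since 2197 ≡ 1 (mod 4), (-1 / 2197) = +1. Now have (4055 / 2197).
Reduce the numerator: 4055 ≡ 1858 (mod 2197), so (4055 / 2197) = (1858 / 2197).
Factor out 2: 1858 = 2·929. Since 2197 ≡ 5 (mod 8), (2 / 2197) = -1. Now have -(929 / 2197).
929 ≡ 1 (mod 4), so quadratic reciprocity gives (929 / 2197) = (2197 / 929). Reduce: 2197 ≡ 339 (mod 929). Now have -(339 / 929).
929 ≡ 1 (mod 4), so quadratic reciprocity gives (339 / 929) = (929 / 339). Reduce: 929 ≡ 251 (mod 339). Now have -(251 / 339).
Both 251 ≡ 3 and 339 ≡ 3 (mod 4), so reciprocity gives (251 / 339) = -(339 / 251). Reduce: 339 ≡ 88 (mod 251). Now have (88 / 251).
Factor out 2: 88 = 2^3·11. Since 251 ≡ 3 (mod 8), (2 / 251) = -1, and (2 / 251)^3 = -1. Now have -(11 / 251).
Both 11 ≡ 3 and 251 ≡ 3 (mod 4), so reciprocity gives (11 / 251) = -(251 / 11). Reduce: 251 ≡ 9 (mod 11). Now have (9 / 11).
9 ≡ 1 (mod 4), so quadratic reciprocity gives (9 / 11) = (11 / 9). Reduce: 11 ≡ 2 (mod 9). Now have (2 / 9).
Factor out 2: 2 = 2. Since 9 ≡ 1 (mod 8), (2 / 9) = +1. Now have (1 / 9).
(1 / 9) = 1. Collecting the sign factors: 1.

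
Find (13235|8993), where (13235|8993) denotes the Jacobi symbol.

Reduce the numerator: 13235 ≡ 4242 (mod 8993), so (13235|8993) = (4242|8993).
Factor out 2: 4242 = 2·2121. Since 8993 ≡ 1 (mod 8), (2|8993) = +1. Now have (2121|8993).
2121 ≡ 1 (mod 4), so quadratic reciprocity gives (2121|8993) = (8993|2121). Reduce: 8993 ≡ 509 (mod 2121). Now have (509|2121).
509 ≡ 1 (mod 4), so quadratic reciprocity gives (509|2121) = (2121|509). Reduce: 2121 ≡ 85 (mod 509). Now have (85|509).
85 ≡ 1 (mod 4), so quadratic reciprocity gives (85|509) = (509|85). Reduce: 509 ≡ 84 (mod 85). Now have (84|85).
Factor out 2: 84 = 2^2·21. Since 85 ≡ 5 (mod 8), (2|85) = -1, and (2|85)^2 = +1. Now have (21|85).
21 ≡ 1 (mod 4), so quadratic reciprocity gives (21|85) = (85|21). Reduce: 85 ≡ 1 (mod 21). Now have (1|21).
(1|21) = 1. Collecting the sign factors: 1.

1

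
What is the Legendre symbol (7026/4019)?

1

(7026/4019)
  = (3007/4019)    [7026 ≡ 3007 mod 4019]
  = -(4019/3007)    [QR: both ≡ 3 mod 4, sign flips]
  = -(1012/3007)    [4019 ≡ 1012 mod 3007]
  = -(253/3007)    [3007 ≡ 7 mod 8 ⇒ (2/3007)^2 = +1]
  = -(3007/253)    [QR: 253 ≡ 1 mod 4, sign kept]
  = -(224/253)    [3007 ≡ 224 mod 253]
  = (7/253)    [253 ≡ 5 mod 8 ⇒ (2/253)^5 = -1]
  = (253/7)    [QR: 253 ≡ 1 mod 4, sign kept]
  = (1/7)    [253 ≡ 1 mod 7]
  = 1    [(1/7) = 1]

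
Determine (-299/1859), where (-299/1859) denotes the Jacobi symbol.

(-299/1859)
  = -(299/1859)    [1859 ≡ 3 mod 4 ⇒ (-1/1859) = -1]
  = (1859/299)    [QR: both ≡ 3 mod 4, sign flips]
  = (65/299)    [1859 ≡ 65 mod 299]
  = (299/65)    [QR: 65 ≡ 1 mod 4, sign kept]
  = (39/65)    [299 ≡ 39 mod 65]
  = (65/39)    [QR: 65 ≡ 1 mod 4, sign kept]
  = (26/39)    [65 ≡ 26 mod 39]
  = (13/39)    [39 ≡ 7 mod 8 ⇒ (2/39) = +1]
  = (39/13)    [QR: 13 ≡ 1 mod 4, sign kept]
  = (0/13)    [39 ≡ 0 mod 13]
  = 0    [numerator 0, gcd > 1]

0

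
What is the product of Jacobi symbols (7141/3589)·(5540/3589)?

By multiplicativity, (7141·5540/3589) = (7141/3589)·(5540/3589).
First factor (7141/3589):
Reduce the numerator: 7141 ≡ 3552 (mod 3589), so (7141/3589) = (3552/3589).
Factor out 2: 3552 = 2^5·111. Since 3589 ≡ 5 (mod 8), (2/3589) = -1, and (2/3589)^5 = -1. Now have -(111/3589).
3589 ≡ 1 (mod 4), so quadratic reciprocity gives (111/3589) = (3589/111). Reduce: 3589 ≡ 37 (mod 111). Now have -(37/111).
37 ≡ 1 (mod 4), so quadratic reciprocity gives (37/111) = (111/37). Reduce: 111 ≡ 0 (mod 37). Now have -(0/37).
The numerator is now 0 with denominator 37 > 1: the symbol is 0.
Second factor (5540/3589):
Reduce the numerator: 5540 ≡ 1951 (mod 3589), so (5540/3589) = (1951/3589).
3589 ≡ 1 (mod 4), so quadratic reciprocity gives (1951/3589) = (3589/1951). Reduce: 3589 ≡ 1638 (mod 1951). Now have (1638/1951).
Factor out 2: 1638 = 2·819. Since 1951 ≡ 7 (mod 8), (2/1951) = +1. Now have (819/1951).
Both 819 ≡ 3 and 1951 ≡ 3 (mod 4), so reciprocity gives (819/1951) = -(1951/819). Reduce: 1951 ≡ 313 (mod 819). Now have -(313/819).
313 ≡ 1 (mod 4), so quadratic reciprocity gives (313/819) = (819/313). Reduce: 819 ≡ 193 (mod 313). Now have -(193/313).
193 ≡ 1 (mod 4), so quadratic reciprocity gives (193/313) = (313/193). Reduce: 313 ≡ 120 (mod 193). Now have -(120/193).
Factor out 2: 120 = 2^3·15. Since 193 ≡ 1 (mod 8), (2/193) = +1, and (2/193)^3 = +1. Now have -(15/193).
193 ≡ 1 (mod 4), so quadratic reciprocity gives (15/193) = (193/15). Reduce: 193 ≡ 13 (mod 15). Now have -(13/15).
13 ≡ 1 (mod 4), so quadratic reciprocity gives (13/15) = (15/13). Reduce: 15 ≡ 2 (mod 13). Now have -(2/13).
Factor out 2: 2 = 2. Since 13 ≡ 5 (mod 8), (2/13) = -1. Now have (1/13).
(1/13) = 1. Collecting the sign factors: 1.
Product: (0)·(1) = 0.

0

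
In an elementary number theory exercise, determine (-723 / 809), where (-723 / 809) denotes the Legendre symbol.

1

Pull out -1: (-723 / 809) = (-1 / 809)·(723 / 809). Since 809 ≡ 1 (mod 4), (-1 / 809) = +1. Now have (723 / 809).
809 ≡ 1 (mod 4), so quadratic reciprocity gives (723 / 809) = (809 / 723). Reduce: 809 ≡ 86 (mod 723). Now have (86 / 723).
Factor out 2: 86 = 2·43. Since 723 ≡ 3 (mod 8), (2 / 723) = -1. Now have -(43 / 723).
Both 43 ≡ 3 and 723 ≡ 3 (mod 4), so reciprocity gives (43 / 723) = -(723 / 43). Reduce: 723 ≡ 35 (mod 43). Now have (35 / 43).
Both 35 ≡ 3 and 43 ≡ 3 (mod 4), so reciprocity gives (35 / 43) = -(43 / 35). Reduce: 43 ≡ 8 (mod 35). Now have -(8 / 35).
Factor out 2: 8 = 2^3. Since 35 ≡ 3 (mod 8), (2 / 35) = -1, and (2 / 35)^3 = -1. Now have (1 / 35).
(1 / 35) = 1. Collecting the sign factors: 1.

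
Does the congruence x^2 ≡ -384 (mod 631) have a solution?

yes

(-384|631)
  = -(384|631)    [631 ≡ 3 mod 4 ⇒ (-1|631) = -1]
  = -(3|631)    [631 ≡ 7 mod 8 ⇒ (2|631)^7 = +1]
  = (631|3)    [QR: both ≡ 3 mod 4, sign flips]
  = (1|3)    [631 ≡ 1 mod 3]
  = 1    [(1|3) = 1]
The Legendre symbol is 1, so x^2 ≡ -384 (mod 631) has solution.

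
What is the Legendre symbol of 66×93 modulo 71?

1

By multiplicativity, (66·93/71) = (66/71)·(93/71).
First factor (66/71):
Factor out 2: 66 = 2·33. Since 71 ≡ 7 (mod 8), (2/71) = +1. Now have (33/71).
33 ≡ 1 (mod 4), so quadratic reciprocity gives (33/71) = (71/33). Reduce: 71 ≡ 5 (mod 33). Now have (5/33).
5 ≡ 1 (mod 4), so quadratic reciprocity gives (5/33) = (33/5). Reduce: 33 ≡ 3 (mod 5). Now have (3/5).
5 ≡ 1 (mod 4), so quadratic reciprocity gives (3/5) = (5/3). Reduce: 5 ≡ 2 (mod 3). Now have (2/3).
Factor out 2: 2 = 2. Since 3 ≡ 3 (mod 8), (2/3) = -1. Now have -(1/3).
(1/3) = 1. Collecting the sign factors: -1.
Second factor (93/71):
Reduce the numerator: 93 ≡ 22 (mod 71), so (93/71) = (22/71).
Factor out 2: 22 = 2·11. Since 71 ≡ 7 (mod 8), (2/71) = +1. Now have (11/71).
Both 11 ≡ 3 and 71 ≡ 3 (mod 4), so reciprocity gives (11/71) = -(71/11). Reduce: 71 ≡ 5 (mod 11). Now have -(5/11).
5 ≡ 1 (mod 4), so quadratic reciprocity gives (5/11) = (11/5). Reduce: 11 ≡ 1 (mod 5). Now have -(1/5).
(1/5) = 1. Collecting the sign factors: -1.
Product: (-1)·(-1) = 1.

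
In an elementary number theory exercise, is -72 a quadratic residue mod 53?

no

(-72/53)
  = (34/53)    [-72 ≡ 34 mod 53]
  = -(17/53)    [53 ≡ 5 mod 8 ⇒ (2/53) = -1]
  = -(53/17)    [QR: 17 ≡ 1 mod 4, sign kept]
  = -(2/17)    [53 ≡ 2 mod 17]
  = -(1/17)    [17 ≡ 1 mod 8 ⇒ (2/17) = +1]
  = -1    [(1/17) = 1]
(-72/53) = -1, and 53 is prime, so -72 is not a quadratic residue mod 53.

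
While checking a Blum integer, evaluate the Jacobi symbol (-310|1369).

1

(-310|1369)
  = (1059|1369)    [-310 ≡ 1059 mod 1369]
  = (1369|1059)    [QR: 1369 ≡ 1 mod 4, sign kept]
  = (310|1059)    [1369 ≡ 310 mod 1059]
  = -(155|1059)    [1059 ≡ 3 mod 8 ⇒ (2|1059) = -1]
  = (1059|155)    [QR: both ≡ 3 mod 4, sign flips]
  = (129|155)    [1059 ≡ 129 mod 155]
  = (155|129)    [QR: 129 ≡ 1 mod 4, sign kept]
  = (26|129)    [155 ≡ 26 mod 129]
  = (13|129)    [129 ≡ 1 mod 8 ⇒ (2|129) = +1]
  = (129|13)    [QR: 13 ≡ 1 mod 4, sign kept]
  = (12|13)    [129 ≡ 12 mod 13]
  = (3|13)    [13 ≡ 5 mod 8 ⇒ (2|13)^2 = +1]
  = (13|3)    [QR: 13 ≡ 1 mod 4, sign kept]
  = (1|3)    [13 ≡ 1 mod 3]
  = 1    [(1|3) = 1]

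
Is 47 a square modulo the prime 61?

yes

(47|61)
  = (61|47)    [QR: 61 ≡ 1 mod 4, sign kept]
  = (14|47)    [61 ≡ 14 mod 47]
  = (7|47)    [47 ≡ 7 mod 8 ⇒ (2|47) = +1]
  = -(47|7)    [QR: both ≡ 3 mod 4, sign flips]
  = -(5|7)    [47 ≡ 5 mod 7]
  = -(7|5)    [QR: 5 ≡ 1 mod 4, sign kept]
  = -(2|5)    [7 ≡ 2 mod 5]
  = (1|5)    [5 ≡ 5 mod 8 ⇒ (2|5) = -1]
  = 1    [(1|5) = 1]
(47|61) = 1, and 61 is prime, so 47 is a quadratic residue mod 61.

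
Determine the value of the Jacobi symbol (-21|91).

Reduce the numerator: -21 ≡ 70 (mod 91), so (-21|91) = (70|91).
Factor out 2: 70 = 2·35. Since 91 ≡ 3 (mod 8), (2|91) = -1. Now have -(35|91).
Both 35 ≡ 3 and 91 ≡ 3 (mod 4), so reciprocity gives (35|91) = -(91|35). Reduce: 91 ≡ 21 (mod 35). Now have (21|35).
21 ≡ 1 (mod 4), so quadratic reciprocity gives (21|35) = (35|21). Reduce: 35 ≡ 14 (mod 21). Now have (14|21).
Factor out 2: 14 = 2·7. Since 21 ≡ 5 (mod 8), (2|21) = -1. Now have -(7|21).
21 ≡ 1 (mod 4), so quadratic reciprocity gives (7|21) = (21|7). Reduce: 21 ≡ 0 (mod 7). Now have -(0|7).
The numerator is now 0 with denominator 7 > 1: the symbol is 0.

0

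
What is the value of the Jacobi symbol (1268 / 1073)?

-1

(1268 / 1073)
  = (195 / 1073)    [1268 ≡ 195 mod 1073]
  = (1073 / 195)    [QR: 1073 ≡ 1 mod 4, sign kept]
  = (98 / 195)    [1073 ≡ 98 mod 195]
  = -(49 / 195)    [195 ≡ 3 mod 8 ⇒ (2 / 195) = -1]
  = -(195 / 49)    [QR: 49 ≡ 1 mod 4, sign kept]
  = -(48 / 49)    [195 ≡ 48 mod 49]
  = -(3 / 49)    [49 ≡ 1 mod 8 ⇒ (2 / 49)^4 = +1]
  = -(49 / 3)    [QR: 49 ≡ 1 mod 4, sign kept]
  = -(1 / 3)    [49 ≡ 1 mod 3]
  = -1    [(1 / 3) = 1]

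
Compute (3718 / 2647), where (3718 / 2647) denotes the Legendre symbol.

(3718 / 2647)
  = (1071 / 2647)    [3718 ≡ 1071 mod 2647]
  = -(2647 / 1071)    [QR: both ≡ 3 mod 4, sign flips]
  = -(505 / 1071)    [2647 ≡ 505 mod 1071]
  = -(1071 / 505)    [QR: 505 ≡ 1 mod 4, sign kept]
  = -(61 / 505)    [1071 ≡ 61 mod 505]
  = -(505 / 61)    [QR: 61 ≡ 1 mod 4, sign kept]
  = -(17 / 61)    [505 ≡ 17 mod 61]
  = -(61 / 17)    [QR: 17 ≡ 1 mod 4, sign kept]
  = -(10 / 17)    [61 ≡ 10 mod 17]
  = -(5 / 17)    [17 ≡ 1 mod 8 ⇒ (2 / 17) = +1]
  = -(17 / 5)    [QR: 5 ≡ 1 mod 4, sign kept]
  = -(2 / 5)    [17 ≡ 2 mod 5]
  = (1 / 5)    [5 ≡ 5 mod 8 ⇒ (2 / 5) = -1]
  = 1    [(1 / 5) = 1]

1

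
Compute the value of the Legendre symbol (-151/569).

1

Reduce the numerator: -151 ≡ 418 (mod 569), so (-151/569) = (418/569).
Factor out 2: 418 = 2·209. Since 569 ≡ 1 (mod 8), (2/569) = +1. Now have (209/569).
209 ≡ 1 (mod 4), so quadratic reciprocity gives (209/569) = (569/209). Reduce: 569 ≡ 151 (mod 209). Now have (151/209).
209 ≡ 1 (mod 4), so quadratic reciprocity gives (151/209) = (209/151). Reduce: 209 ≡ 58 (mod 151). Now have (58/151).
Factor out 2: 58 = 2·29. Since 151 ≡ 7 (mod 8), (2/151) = +1. Now have (29/151).
29 ≡ 1 (mod 4), so quadratic reciprocity gives (29/151) = (151/29). Reduce: 151 ≡ 6 (mod 29). Now have (6/29).
Factor out 2: 6 = 2·3. Since 29 ≡ 5 (mod 8), (2/29) = -1. Now have -(3/29).
29 ≡ 1 (mod 4), so quadratic reciprocity gives (3/29) = (29/3). Reduce: 29 ≡ 2 (mod 3). Now have -(2/3).
Factor out 2: 2 = 2. Since 3 ≡ 3 (mod 8), (2/3) = -1. Now have (1/3).
(1/3) = 1. Collecting the sign factors: 1.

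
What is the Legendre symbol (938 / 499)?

1

(938 / 499)
  = (439 / 499)    [938 ≡ 439 mod 499]
  = -(499 / 439)    [QR: both ≡ 3 mod 4, sign flips]
  = -(60 / 439)    [499 ≡ 60 mod 439]
  = -(15 / 439)    [439 ≡ 7 mod 8 ⇒ (2 / 439)^2 = +1]
  = (439 / 15)    [QR: both ≡ 3 mod 4, sign flips]
  = (4 / 15)    [439 ≡ 4 mod 15]
  = (1 / 15)    [15 ≡ 7 mod 8 ⇒ (2 / 15)^2 = +1]
  = 1    [(1 / 15) = 1]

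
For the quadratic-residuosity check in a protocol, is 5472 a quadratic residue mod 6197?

Factor out 2: 5472 = 2^5·171. Since 6197 ≡ 5 (mod 8), (2/6197) = -1, and (2/6197)^5 = -1. Now have -(171/6197).
6197 ≡ 1 (mod 4), so quadratic reciprocity gives (171/6197) = (6197/171). Reduce: 6197 ≡ 41 (mod 171). Now have -(41/171).
41 ≡ 1 (mod 4), so quadratic reciprocity gives (41/171) = (171/41). Reduce: 171 ≡ 7 (mod 41). Now have -(7/41).
41 ≡ 1 (mod 4), so quadratic reciprocity gives (7/41) = (41/7). Reduce: 41 ≡ 6 (mod 7). Now have -(6/7).
Factor out 2: 6 = 2·3. Since 7 ≡ 7 (mod 8), (2/7) = +1. Now have -(3/7).
Both 3 ≡ 3 and 7 ≡ 3 (mod 4), so reciprocity gives (3/7) = -(7/3). Reduce: 7 ≡ 1 (mod 3). Now have (1/3).
(1/3) = 1. Collecting the sign factors: 1.
(5472/6197) = 1, and 6197 is prime, so 5472 is a quadratic residue mod 6197.

yes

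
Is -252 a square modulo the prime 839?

no

Reduce the numerator: -252 ≡ 587 (mod 839), so (-252/839) = (587/839).
Both 587 ≡ 3 and 839 ≡ 3 (mod 4), so reciprocity gives (587/839) = -(839/587). Reduce: 839 ≡ 252 (mod 587). Now have -(252/587).
Factor out 2: 252 = 2^2·63. Since 587 ≡ 3 (mod 8), (2/587) = -1, and (2/587)^2 = +1. Now have -(63/587).
Both 63 ≡ 3 and 587 ≡ 3 (mod 4), so reciprocity gives (63/587) = -(587/63). Reduce: 587 ≡ 20 (mod 63). Now have (20/63).
Factor out 2: 20 = 2^2·5. Since 63 ≡ 7 (mod 8), (2/63) = +1, and (2/63)^2 = +1. Now have (5/63).
5 ≡ 1 (mod 4), so quadratic reciprocity gives (5/63) = (63/5). Reduce: 63 ≡ 3 (mod 5). Now have (3/5).
5 ≡ 1 (mod 4), so quadratic reciprocity gives (3/5) = (5/3). Reduce: 5 ≡ 2 (mod 3). Now have (2/3).
Factor out 2: 2 = 2. Since 3 ≡ 3 (mod 8), (2/3) = -1. Now have -(1/3).
(1/3) = 1. Collecting the sign factors: -1.
(-252/839) = -1, and 839 is prime, so -252 is not a quadratic residue mod 839.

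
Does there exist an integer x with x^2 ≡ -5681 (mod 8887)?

(-5681/8887)
  = -(5681/8887)    [8887 ≡ 3 mod 4 ⇒ (-1/8887) = -1]
  = -(8887/5681)    [QR: 5681 ≡ 1 mod 4, sign kept]
  = -(3206/5681)    [8887 ≡ 3206 mod 5681]
  = -(1603/5681)    [5681 ≡ 1 mod 8 ⇒ (2/5681) = +1]
  = -(5681/1603)    [QR: 5681 ≡ 1 mod 4, sign kept]
  = -(872/1603)    [5681 ≡ 872 mod 1603]
  = (109/1603)    [1603 ≡ 3 mod 8 ⇒ (2/1603)^3 = -1]
  = (1603/109)    [QR: 109 ≡ 1 mod 4, sign kept]
  = (77/109)    [1603 ≡ 77 mod 109]
  = (109/77)    [QR: 77 ≡ 1 mod 4, sign kept]
  = (32/77)    [109 ≡ 32 mod 77]
  = -(1/77)    [77 ≡ 5 mod 8 ⇒ (2/77)^5 = -1]
  = -1    [(1/77) = 1]
(-5681/8887) = -1, and 8887 is prime, so -5681 is not a quadratic residue mod 8887.

no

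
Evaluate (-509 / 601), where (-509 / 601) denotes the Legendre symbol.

(-509 / 601)
  = (92 / 601)    [-509 ≡ 92 mod 601]
  = (23 / 601)    [601 ≡ 1 mod 8 ⇒ (2 / 601)^2 = +1]
  = (601 / 23)    [QR: 601 ≡ 1 mod 4, sign kept]
  = (3 / 23)    [601 ≡ 3 mod 23]
  = -(23 / 3)    [QR: both ≡ 3 mod 4, sign flips]
  = -(2 / 3)    [23 ≡ 2 mod 3]
  = (1 / 3)    [3 ≡ 3 mod 8 ⇒ (2 / 3) = -1]
  = 1    [(1 / 3) = 1]

1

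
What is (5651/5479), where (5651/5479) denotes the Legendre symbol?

Reduce the numerator: 5651 ≡ 172 (mod 5479), so (5651/5479) = (172/5479).
Factor out 2: 172 = 2^2·43. Since 5479 ≡ 7 (mod 8), (2/5479) = +1, and (2/5479)^2 = +1. Now have (43/5479).
Both 43 ≡ 3 and 5479 ≡ 3 (mod 4), so reciprocity gives (43/5479) = -(5479/43). Reduce: 5479 ≡ 18 (mod 43). Now have -(18/43).
Factor out 2: 18 = 2·9. Since 43 ≡ 3 (mod 8), (2/43) = -1. Now have (9/43).
9 ≡ 1 (mod 4), so quadratic reciprocity gives (9/43) = (43/9). Reduce: 43 ≡ 7 (mod 9). Now have (7/9).
9 ≡ 1 (mod 4), so quadratic reciprocity gives (7/9) = (9/7). Reduce: 9 ≡ 2 (mod 7). Now have (2/7).
Factor out 2: 2 = 2. Since 7 ≡ 7 (mod 8), (2/7) = +1. Now have (1/7).
(1/7) = 1. Collecting the sign factors: 1.

1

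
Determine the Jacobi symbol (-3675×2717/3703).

0

By multiplicativity, (-3675·2717/3703) = (-3675/3703)·(2717/3703).
First factor (-3675/3703):
Pull out -1: (-3675/3703) = (-1/3703)·(3675/3703). Since 3703 ≡ 3 (mod 4), (-1/3703) = -1. Now have -(3675/3703).
Both 3675 ≡ 3 and 3703 ≡ 3 (mod 4), so reciprocity gives (3675/3703) = -(3703/3675). Reduce: 3703 ≡ 28 (mod 3675). Now have (28/3675).
Factor out 2: 28 = 2^2·7. Since 3675 ≡ 3 (mod 8), (2/3675) = -1, and (2/3675)^2 = +1. Now have (7/3675).
Both 7 ≡ 3 and 3675 ≡ 3 (mod 4), so reciprocity gives (7/3675) = -(3675/7). Reduce: 3675 ≡ 0 (mod 7). Now have -(0/7).
The numerator is now 0 with denominator 7 > 1: the symbol is 0.
Second factor (2717/3703):
2717 ≡ 1 (mod 4), so quadratic reciprocity gives (2717/3703) = (3703/2717). Reduce: 3703 ≡ 986 (mod 2717). Now have (986/2717).
Factor out 2: 986 = 2·493. Since 2717 ≡ 5 (mod 8), (2/2717) = -1. Now have -(493/2717).
493 ≡ 1 (mod 4), so quadratic reciprocity gives (493/2717) = (2717/493). Reduce: 2717 ≡ 252 (mod 493). Now have -(252/493).
Factor out 2: 252 = 2^2·63. Since 493 ≡ 5 (mod 8), (2/493) = -1, and (2/493)^2 = +1. Now have -(63/493).
493 ≡ 1 (mod 4), so quadratic reciprocity gives (63/493) = (493/63). Reduce: 493 ≡ 52 (mod 63). Now have -(52/63).
Factor out 2: 52 = 2^2·13. Since 63 ≡ 7 (mod 8), (2/63) = +1, and (2/63)^2 = +1. Now have -(13/63).
13 ≡ 1 (mod 4), so quadratic reciprocity gives (13/63) = (63/13). Reduce: 63 ≡ 11 (mod 13). Now have -(11/13).
13 ≡ 1 (mod 4), so quadratic reciprocity gives (11/13) = (13/11). Reduce: 13 ≡ 2 (mod 11). Now have -(2/11).
Factor out 2: 2 = 2. Since 11 ≡ 3 (mod 8), (2/11) = -1. Now have (1/11).
(1/11) = 1. Collecting the sign factors: 1.
Product: (0)·(1) = 0.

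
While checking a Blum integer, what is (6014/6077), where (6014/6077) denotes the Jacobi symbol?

Factor out 2: 6014 = 2·3007. Since 6077 ≡ 5 (mod 8), (2/6077) = -1. Now have -(3007/6077).
6077 ≡ 1 (mod 4), so quadratic reciprocity gives (3007/6077) = (6077/3007). Reduce: 6077 ≡ 63 (mod 3007). Now have -(63/3007).
Both 63 ≡ 3 and 3007 ≡ 3 (mod 4), so reciprocity gives (63/3007) = -(3007/63). Reduce: 3007 ≡ 46 (mod 63). Now have (46/63).
Factor out 2: 46 = 2·23. Since 63 ≡ 7 (mod 8), (2/63) = +1. Now have (23/63).
Both 23 ≡ 3 and 63 ≡ 3 (mod 4), so reciprocity gives (23/63) = -(63/23). Reduce: 63 ≡ 17 (mod 23). Now have -(17/23).
17 ≡ 1 (mod 4), so quadratic reciprocity gives (17/23) = (23/17). Reduce: 23 ≡ 6 (mod 17). Now have -(6/17).
Factor out 2: 6 = 2·3. Since 17 ≡ 1 (mod 8), (2/17) = +1. Now have -(3/17).
17 ≡ 1 (mod 4), so quadratic reciprocity gives (3/17) = (17/3). Reduce: 17 ≡ 2 (mod 3). Now have -(2/3).
Factor out 2: 2 = 2. Since 3 ≡ 3 (mod 8), (2/3) = -1. Now have (1/3).
(1/3) = 1. Collecting the sign factors: 1.

1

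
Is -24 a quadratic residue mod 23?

Reduce the numerator: -24 ≡ 22 (mod 23), so (-24/23) = (22/23).
Factor out 2: 22 = 2·11. Since 23 ≡ 7 (mod 8), (2/23) = +1. Now have (11/23).
Both 11 ≡ 3 and 23 ≡ 3 (mod 4), so reciprocity gives (11/23) = -(23/11). Reduce: 23 ≡ 1 (mod 11). Now have -(1/11).
(1/11) = 1. Collecting the sign factors: -1.
The Legendre symbol is -1, so x^2 ≡ -24 (mod 23) has no solution.

no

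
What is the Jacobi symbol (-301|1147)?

-1

(-301|1147)
  = (846|1147)    [-301 ≡ 846 mod 1147]
  = -(423|1147)    [1147 ≡ 3 mod 8 ⇒ (2|1147) = -1]
  = (1147|423)    [QR: both ≡ 3 mod 4, sign flips]
  = (301|423)    [1147 ≡ 301 mod 423]
  = (423|301)    [QR: 301 ≡ 1 mod 4, sign kept]
  = (122|301)    [423 ≡ 122 mod 301]
  = -(61|301)    [301 ≡ 5 mod 8 ⇒ (2|301) = -1]
  = -(301|61)    [QR: 61 ≡ 1 mod 4, sign kept]
  = -(57|61)    [301 ≡ 57 mod 61]
  = -(61|57)    [QR: 57 ≡ 1 mod 4, sign kept]
  = -(4|57)    [61 ≡ 4 mod 57]
  = -(1|57)    [57 ≡ 1 mod 8 ⇒ (2|57)^2 = +1]
  = -1    [(1|57) = 1]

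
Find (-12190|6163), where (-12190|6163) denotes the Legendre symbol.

Pull out -1: (-12190|6163) = (-1|6163)·(12190|6163). Since 6163 ≡ 3 (mod 4), (-1|6163) = -1. Now have -(12190|6163).
Reduce the numerator: 12190 ≡ 6027 (mod 6163), so (12190|6163) = (6027|6163).
Both 6027 ≡ 3 and 6163 ≡ 3 (mod 4), so reciprocity gives (6027|6163) = -(6163|6027). Reduce: 6163 ≡ 136 (mod 6027). Now have (136|6027).
Factor out 2: 136 = 2^3·17. Since 6027 ≡ 3 (mod 8), (2|6027) = -1, and (2|6027)^3 = -1. Now have -(17|6027).
17 ≡ 1 (mod 4), so quadratic reciprocity gives (17|6027) = (6027|17). Reduce: 6027 ≡ 9 (mod 17). Now have -(9|17).
9 ≡ 1 (mod 4), so quadratic reciprocity gives (9|17) = (17|9). Reduce: 17 ≡ 8 (mod 9). Now have -(8|9).
Factor out 2: 8 = 2^3. Since 9 ≡ 1 (mod 8), (2|9) = +1, and (2|9)^3 = +1. Now have -(1|9).
(1|9) = 1. Collecting the sign factors: -1.

-1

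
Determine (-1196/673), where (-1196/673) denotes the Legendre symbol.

1

Pull out -1: (-1196/673) = (-1/673)·(1196/673). Since 673 ≡ 1 (mod 4), (-1/673) = +1. Now have (1196/673).
Reduce the numerator: 1196 ≡ 523 (mod 673), so (1196/673) = (523/673).
673 ≡ 1 (mod 4), so quadratic reciprocity gives (523/673) = (673/523). Reduce: 673 ≡ 150 (mod 523). Now have (150/523).
Factor out 2: 150 = 2·75. Since 523 ≡ 3 (mod 8), (2/523) = -1. Now have -(75/523).
Both 75 ≡ 3 and 523 ≡ 3 (mod 4), so reciprocity gives (75/523) = -(523/75). Reduce: 523 ≡ 73 (mod 75). Now have (73/75).
73 ≡ 1 (mod 4), so quadratic reciprocity gives (73/75) = (75/73). Reduce: 75 ≡ 2 (mod 73). Now have (2/73).
Factor out 2: 2 = 2. Since 73 ≡ 1 (mod 8), (2/73) = +1. Now have (1/73).
(1/73) = 1. Collecting the sign factors: 1.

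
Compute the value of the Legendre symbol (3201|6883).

3201 ≡ 1 (mod 4), so quadratic reciprocity gives (3201|6883) = (6883|3201). Reduce: 6883 ≡ 481 (mod 3201). Now have (481|3201).
481 ≡ 1 (mod 4), so quadratic reciprocity gives (481|3201) = (3201|481). Reduce: 3201 ≡ 315 (mod 481). Now have (315|481).
481 ≡ 1 (mod 4), so quadratic reciprocity gives (315|481) = (481|315). Reduce: 481 ≡ 166 (mod 315). Now have (166|315).
Factor out 2: 166 = 2·83. Since 315 ≡ 3 (mod 8), (2|315) = -1. Now have -(83|315).
Both 83 ≡ 3 and 315 ≡ 3 (mod 4), so reciprocity gives (83|315) = -(315|83). Reduce: 315 ≡ 66 (mod 83). Now have (66|83).
Factor out 2: 66 = 2·33. Since 83 ≡ 3 (mod 8), (2|83) = -1. Now have -(33|83).
33 ≡ 1 (mod 4), so quadratic reciprocity gives (33|83) = (83|33). Reduce: 83 ≡ 17 (mod 33). Now have -(17|33).
17 ≡ 1 (mod 4), so quadratic reciprocity gives (17|33) = (33|17). Reduce: 33 ≡ 16 (mod 17). Now have -(16|17).
Factor out 2: 16 = 2^4. Since 17 ≡ 1 (mod 8), (2|17) = +1, and (2|17)^4 = +1. Now have -(1|17).
(1|17) = 1. Collecting the sign factors: -1.

-1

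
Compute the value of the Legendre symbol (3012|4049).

1

Factor out 2: 3012 = 2^2·753. Since 4049 ≡ 1 (mod 8), (2|4049) = +1, and (2|4049)^2 = +1. Now have (753|4049).
753 ≡ 1 (mod 4), so quadratic reciprocity gives (753|4049) = (4049|753). Reduce: 4049 ≡ 284 (mod 753). Now have (284|753).
Factor out 2: 284 = 2^2·71. Since 753 ≡ 1 (mod 8), (2|753) = +1, and (2|753)^2 = +1. Now have (71|753).
753 ≡ 1 (mod 4), so quadratic reciprocity gives (71|753) = (753|71). Reduce: 753 ≡ 43 (mod 71). Now have (43|71).
Both 43 ≡ 3 and 71 ≡ 3 (mod 4), so reciprocity gives (43|71) = -(71|43). Reduce: 71 ≡ 28 (mod 43). Now have -(28|43).
Factor out 2: 28 = 2^2·7. Since 43 ≡ 3 (mod 8), (2|43) = -1, and (2|43)^2 = +1. Now have -(7|43).
Both 7 ≡ 3 and 43 ≡ 3 (mod 4), so reciprocity gives (7|43) = -(43|7). Reduce: 43 ≡ 1 (mod 7). Now have (1|7).
(1|7) = 1. Collecting the sign factors: 1.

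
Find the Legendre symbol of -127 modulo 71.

Reduce the numerator: -127 ≡ 15 (mod 71), so (-127/71) = (15/71).
Both 15 ≡ 3 and 71 ≡ 3 (mod 4), so reciprocity gives (15/71) = -(71/15). Reduce: 71 ≡ 11 (mod 15). Now have -(11/15).
Both 11 ≡ 3 and 15 ≡ 3 (mod 4), so reciprocity gives (11/15) = -(15/11). Reduce: 15 ≡ 4 (mod 11). Now have (4/11).
Factor out 2: 4 = 2^2. Since 11 ≡ 3 (mod 8), (2/11) = -1, and (2/11)^2 = +1. Now have (1/11).
(1/11) = 1. Collecting the sign factors: 1.

1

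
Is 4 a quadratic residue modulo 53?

Factor out 2: 4 = 2^2. Since 53 ≡ 5 (mod 8), (2|53) = -1, and (2|53)^2 = +1. Now have (1|53).
(1|53) = 1. Collecting the sign factors: 1.
The Legendre symbol is 1, so x^2 ≡ 4 (mod 53) has solution.

yes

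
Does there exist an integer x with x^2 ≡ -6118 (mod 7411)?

no

(-6118/7411)
  = (1293/7411)    [-6118 ≡ 1293 mod 7411]
  = (7411/1293)    [QR: 1293 ≡ 1 mod 4, sign kept]
  = (946/1293)    [7411 ≡ 946 mod 1293]
  = -(473/1293)    [1293 ≡ 5 mod 8 ⇒ (2/1293) = -1]
  = -(1293/473)    [QR: 473 ≡ 1 mod 4, sign kept]
  = -(347/473)    [1293 ≡ 347 mod 473]
  = -(473/347)    [QR: 473 ≡ 1 mod 4, sign kept]
  = -(126/347)    [473 ≡ 126 mod 347]
  = (63/347)    [347 ≡ 3 mod 8 ⇒ (2/347) = -1]
  = -(347/63)    [QR: both ≡ 3 mod 4, sign flips]
  = -(32/63)    [347 ≡ 32 mod 63]
  = -(1/63)    [63 ≡ 7 mod 8 ⇒ (2/63)^5 = +1]
  = -1    [(1/63) = 1]
(-6118/7411) = -1, and 7411 is prime, so -6118 is not a quadratic residue mod 7411.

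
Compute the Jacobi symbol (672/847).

0

(672/847)
  = (21/847)    [847 ≡ 7 mod 8 ⇒ (2/847)^5 = +1]
  = (847/21)    [QR: 21 ≡ 1 mod 4, sign kept]
  = (7/21)    [847 ≡ 7 mod 21]
  = (21/7)    [QR: 21 ≡ 1 mod 4, sign kept]
  = (0/7)    [21 ≡ 0 mod 7]
  = 0    [numerator 0, gcd > 1]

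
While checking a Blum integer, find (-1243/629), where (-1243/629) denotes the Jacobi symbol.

(-1243/629)
  = (15/629)    [-1243 ≡ 15 mod 629]
  = (629/15)    [QR: 629 ≡ 1 mod 4, sign kept]
  = (14/15)    [629 ≡ 14 mod 15]
  = (7/15)    [15 ≡ 7 mod 8 ⇒ (2/15) = +1]
  = -(15/7)    [QR: both ≡ 3 mod 4, sign flips]
  = -(1/7)    [15 ≡ 1 mod 7]
  = -1    [(1/7) = 1]

-1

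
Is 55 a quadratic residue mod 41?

no

Reduce the numerator: 55 ≡ 14 (mod 41), so (55/41) = (14/41).
Factor out 2: 14 = 2·7. Since 41 ≡ 1 (mod 8), (2/41) = +1. Now have (7/41).
41 ≡ 1 (mod 4), so quadratic reciprocity gives (7/41) = (41/7). Reduce: 41 ≡ 6 (mod 7). Now have (6/7).
Factor out 2: 6 = 2·3. Since 7 ≡ 7 (mod 8), (2/7) = +1. Now have (3/7).
Both 3 ≡ 3 and 7 ≡ 3 (mod 4), so reciprocity gives (3/7) = -(7/3). Reduce: 7 ≡ 1 (mod 3). Now have -(1/3).
(1/3) = 1. Collecting the sign factors: -1.
(55/41) = -1, and 41 is prime, so 55 is not a quadratic residue mod 41.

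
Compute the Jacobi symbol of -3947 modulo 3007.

1

(-3947/3007)
  = (2067/3007)    [-3947 ≡ 2067 mod 3007]
  = -(3007/2067)    [QR: both ≡ 3 mod 4, sign flips]
  = -(940/2067)    [3007 ≡ 940 mod 2067]
  = -(235/2067)    [2067 ≡ 3 mod 8 ⇒ (2/2067)^2 = +1]
  = (2067/235)    [QR: both ≡ 3 mod 4, sign flips]
  = (187/235)    [2067 ≡ 187 mod 235]
  = -(235/187)    [QR: both ≡ 3 mod 4, sign flips]
  = -(48/187)    [235 ≡ 48 mod 187]
  = -(3/187)    [187 ≡ 3 mod 8 ⇒ (2/187)^4 = +1]
  = (187/3)    [QR: both ≡ 3 mod 4, sign flips]
  = (1/3)    [187 ≡ 1 mod 3]
  = 1    [(1/3) = 1]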